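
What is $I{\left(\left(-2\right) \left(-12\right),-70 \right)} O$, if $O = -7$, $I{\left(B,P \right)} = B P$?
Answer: $11760$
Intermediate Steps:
$I{\left(\left(-2\right) \left(-12\right),-70 \right)} O = \left(-2\right) \left(-12\right) \left(-70\right) \left(-7\right) = 24 \left(-70\right) \left(-7\right) = \left(-1680\right) \left(-7\right) = 11760$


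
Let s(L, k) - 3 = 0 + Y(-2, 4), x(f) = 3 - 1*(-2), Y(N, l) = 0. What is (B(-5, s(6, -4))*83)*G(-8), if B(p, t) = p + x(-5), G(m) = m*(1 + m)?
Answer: 0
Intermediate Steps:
x(f) = 5 (x(f) = 3 + 2 = 5)
s(L, k) = 3 (s(L, k) = 3 + (0 + 0) = 3 + 0 = 3)
B(p, t) = 5 + p (B(p, t) = p + 5 = 5 + p)
(B(-5, s(6, -4))*83)*G(-8) = ((5 - 5)*83)*(-8*(1 - 8)) = (0*83)*(-8*(-7)) = 0*56 = 0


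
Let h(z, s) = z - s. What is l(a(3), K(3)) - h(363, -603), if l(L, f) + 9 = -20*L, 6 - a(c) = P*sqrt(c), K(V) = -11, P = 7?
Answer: -1095 + 140*sqrt(3) ≈ -852.51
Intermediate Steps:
a(c) = 6 - 7*sqrt(c)
l(L, f) = -9 - 20*L
l(a(3), K(3)) - h(363, -603) = (-9 - 20*(6 - 7*sqrt(3))) - (363 - 1*(-603)) = (-9 + (-120 + 140*sqrt(3))) - (363 + 603) = (-129 + 140*sqrt(3)) - 1*966 = (-129 + 140*sqrt(3)) - 966 = -1095 + 140*sqrt(3)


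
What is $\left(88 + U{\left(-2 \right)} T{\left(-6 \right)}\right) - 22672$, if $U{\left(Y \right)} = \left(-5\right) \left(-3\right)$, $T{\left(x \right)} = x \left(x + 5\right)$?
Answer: $-22494$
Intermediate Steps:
$T{\left(x \right)} = x \left(5 + x\right)$
$U{\left(Y \right)} = 15$
$\left(88 + U{\left(-2 \right)} T{\left(-6 \right)}\right) - 22672 = \left(88 + 15 \left(- 6 \left(5 - 6\right)\right)\right) - 22672 = \left(88 + 15 \left(\left(-6\right) \left(-1\right)\right)\right) - 22672 = \left(88 + 15 \cdot 6\right) - 22672 = \left(88 + 90\right) - 22672 = 178 - 22672 = -22494$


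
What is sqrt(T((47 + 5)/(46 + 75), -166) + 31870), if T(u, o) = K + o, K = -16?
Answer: 2*sqrt(7922) ≈ 178.01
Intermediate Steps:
T(u, o) = -16 + o
sqrt(T((47 + 5)/(46 + 75), -166) + 31870) = sqrt((-16 - 166) + 31870) = sqrt(-182 + 31870) = sqrt(31688) = 2*sqrt(7922)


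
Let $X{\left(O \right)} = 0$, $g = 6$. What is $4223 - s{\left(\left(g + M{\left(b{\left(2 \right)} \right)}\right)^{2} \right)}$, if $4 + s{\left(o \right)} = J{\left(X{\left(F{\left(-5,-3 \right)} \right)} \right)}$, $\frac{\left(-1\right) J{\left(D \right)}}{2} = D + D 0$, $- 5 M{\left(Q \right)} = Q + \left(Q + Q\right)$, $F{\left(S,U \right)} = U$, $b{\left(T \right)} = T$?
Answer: $4227$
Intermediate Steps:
$M{\left(Q \right)} = - \frac{3 Q}{5}$ ($M{\left(Q \right)} = - \frac{Q + \left(Q + Q\right)}{5} = - \frac{Q + 2 Q}{5} = - \frac{3 Q}{5}$)
$J{\left(D \right)} = - 2 D$ ($J{\left(D \right)} = - 2 \left(D + D 0\right) = - 2 \left(D + 0\right) = - 2 D$)
$s{\left(o \right)} = -4$ ($s{\left(o \right)} = -4 - 0 = -4 + 0 = -4$)
$4223 - s{\left(\left(g + M{\left(b{\left(2 \right)} \right)}\right)^{2} \right)} = 4223 - -4 = 4223 + 4 = 4227$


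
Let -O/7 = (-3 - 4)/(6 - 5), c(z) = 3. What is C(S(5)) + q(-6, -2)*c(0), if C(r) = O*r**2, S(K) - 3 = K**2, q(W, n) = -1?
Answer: 38413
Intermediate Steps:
O = 49 (O = -7*(-3 - 4)/(6 - 5) = -(-49)/1 = -(-49) = -7*(-7) = 49)
S(K) = 3 + K**2
C(r) = 49*r**2
C(S(5)) + q(-6, -2)*c(0) = 49*(3 + 5**2)**2 - 1*3 = 49*(3 + 25)**2 - 3 = 49*28**2 - 3 = 49*784 - 3 = 38416 - 3 = 38413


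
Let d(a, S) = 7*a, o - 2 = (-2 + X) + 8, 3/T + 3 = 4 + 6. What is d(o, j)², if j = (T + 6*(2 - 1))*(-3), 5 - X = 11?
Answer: 196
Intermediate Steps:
X = -6 (X = 5 - 1*11 = 5 - 11 = -6)
T = 3/7 (T = 3/(-3 + (4 + 6)) = 3/(-3 + 10) = 3/7 ≈ 0.42857)
j = -135/7 (j = (3/7 + 6*(2 - 1))*(-3) = (3/7 + 6*1)*(-3) = (3/7 + 6)*(-3) = (45/7)*(-3) = -135/7 ≈ -19.286)
o = 2 (o = 2 + ((-2 - 6) + 8) = 2 + (-8 + 8) = 2 + 0 = 2)
d(o, j)² = (7*2)² = 14² = 196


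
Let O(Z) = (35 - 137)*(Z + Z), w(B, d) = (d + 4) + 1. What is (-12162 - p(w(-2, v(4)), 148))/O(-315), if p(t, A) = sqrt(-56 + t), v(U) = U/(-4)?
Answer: -2027/10710 - I*sqrt(13)/32130 ≈ -0.18926 - 0.00011222*I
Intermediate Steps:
v(U) = -U/4 (v(U) = U*(-1/4) = -U/4)
w(B, d) = 5 + d (w(B, d) = (4 + d) + 1 = 5 + d)
O(Z) = -204*Z
(-12162 - p(w(-2, v(4)), 148))/O(-315) = (-12162 - sqrt(-56 + (5 - 1/4*4)))/((-204*(-315))) = (-12162 - sqrt(-56 + (5 - 1)))/64260 = (-12162 - sqrt(-56 + 4))*(1/64260) = (-12162 - sqrt(-52))*(1/64260) = (-12162 - 2*I*sqrt(13))*(1/64260) = -2027/10710 - I*sqrt(13)/32130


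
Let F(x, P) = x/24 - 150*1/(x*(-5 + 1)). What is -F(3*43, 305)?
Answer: -1949/344 ≈ -5.6657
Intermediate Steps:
F(x, P) = x/24 + 75/(2*x) (F(x, P) = x*(1/24) - 150*(-1/(4*x)) = x/24 - 150*(-1/(4*x)) = x/24 - (-75)/(2*x) = x/24 + 75/(2*x))
-F(3*43, 305) = -(900 + (3*43)**2)/(24*(3*43)) = -(900 + 129**2)/(24*129) = -(900 + 16641)/(24*129) = -17541/(24*129) = -1*1949/344 = -1949/344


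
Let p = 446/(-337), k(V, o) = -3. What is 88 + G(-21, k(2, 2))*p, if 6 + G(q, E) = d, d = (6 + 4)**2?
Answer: -12268/337 ≈ -36.404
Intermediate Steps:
d = 100 (d = 10**2 = 100)
G(q, E) = 94 (G(q, E) = -6 + 100 = 94)
p = -446/337 (p = 446*(-1/337) = -446/337 ≈ -1.3234)
88 + G(-21, k(2, 2))*p = 88 + 94*(-446/337) = 88 - 41924/337 = -12268/337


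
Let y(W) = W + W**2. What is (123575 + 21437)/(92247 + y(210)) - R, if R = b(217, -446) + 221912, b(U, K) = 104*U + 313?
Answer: -33428052689/136557 ≈ -2.4479e+5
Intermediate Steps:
b(U, K) = 313 + 104*U
R = 244793 (R = (313 + 104*217) + 221912 = (313 + 22568) + 221912 = 22881 + 221912 = 244793)
(123575 + 21437)/(92247 + y(210)) - R = (123575 + 21437)/(92247 + 210*(1 + 210)) - 1*244793 = 145012/(92247 + 210*211) - 244793 = 145012/(92247 + 44310) - 244793 = 145012/136557 - 244793 = -33428052689/136557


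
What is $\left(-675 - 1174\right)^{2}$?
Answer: $3418801$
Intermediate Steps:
$\left(-675 - 1174\right)^{2} = \left(-1849\right)^{2} = 3418801$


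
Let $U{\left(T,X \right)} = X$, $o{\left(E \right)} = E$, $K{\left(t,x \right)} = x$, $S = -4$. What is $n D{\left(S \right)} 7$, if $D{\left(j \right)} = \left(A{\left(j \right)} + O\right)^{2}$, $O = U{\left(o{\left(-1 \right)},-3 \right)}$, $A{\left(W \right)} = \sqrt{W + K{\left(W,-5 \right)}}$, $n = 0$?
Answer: $0$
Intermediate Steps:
$A{\left(W \right)} = \sqrt{-5 + W}$ ($A{\left(W \right)} = \sqrt{W - 5} = \sqrt{-5 + W}$)
$O = -3$
$D{\left(j \right)} = \left(-3 + \sqrt{-5 + j}\right)^{2}$ ($D{\left(j \right)} = \left(\sqrt{-5 + j} - 3\right)^{2} = \left(-3 + \sqrt{-5 + j}\right)^{2}$)
$n D{\left(S \right)} 7 = 0 \left(-3 + \sqrt{-5 - 4}\right)^{2} \cdot 7 = 0 \left(-3 + \sqrt{-9}\right)^{2} \cdot 7 = 0 \left(-3 + 3 i\right)^{2} \cdot 7 = 0 \cdot 7 = 0$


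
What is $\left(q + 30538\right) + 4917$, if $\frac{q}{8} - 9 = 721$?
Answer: $41295$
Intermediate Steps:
$q = 5840$ ($q = 72 + 8 \cdot 721 = 72 + 5768 = 5840$)
$\left(q + 30538\right) + 4917 = \left(5840 + 30538\right) + 4917 = 36378 + 4917 = 41295$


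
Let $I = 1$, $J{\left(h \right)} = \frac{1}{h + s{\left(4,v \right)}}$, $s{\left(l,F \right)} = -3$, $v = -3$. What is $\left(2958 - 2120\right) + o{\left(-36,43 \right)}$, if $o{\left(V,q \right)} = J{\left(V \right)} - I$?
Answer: $\frac{32642}{39} \approx 836.97$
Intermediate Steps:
$J{\left(h \right)} = \frac{1}{-3 + h}$ ($J{\left(h \right)} = \frac{1}{h - 3} = \frac{1}{-3 + h}$)
$o{\left(V,q \right)} = -1 + \frac{1}{-3 + V}$ ($o{\left(V,q \right)} = \frac{1}{-3 + V} - 1 = -1 + \frac{1}{-3 + V}$)
$\left(2958 - 2120\right) + o{\left(-36,43 \right)} = \left(2958 - 2120\right) + \frac{4 - -36}{-3 - 36} = 838 + \frac{4 + 36}{-39} = 838 - \frac{40}{39} = \frac{32642}{39}$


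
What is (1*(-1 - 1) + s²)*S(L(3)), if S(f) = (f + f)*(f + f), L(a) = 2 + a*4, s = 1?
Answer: -784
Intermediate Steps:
L(a) = 2 + 4*a
S(f) = 4*f² (S(f) = (2*f)*(2*f) = 4*f²)
(1*(-1 - 1) + s²)*S(L(3)) = (1*(-1 - 1) + 1²)*(4*(2 + 4*3)²) = (1*(-2) + 1)*(4*(2 + 12)²) = (-2 + 1)*(4*14²) = -4*196 = -1*784 = -784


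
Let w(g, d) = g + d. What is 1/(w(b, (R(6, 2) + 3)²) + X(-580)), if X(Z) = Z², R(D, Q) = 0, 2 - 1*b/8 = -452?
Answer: 1/340041 ≈ 2.9408e-6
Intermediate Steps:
b = 3632 (b = 16 - 8*(-452) = 16 + 3616 = 3632)
w(g, d) = d + g
1/(w(b, (R(6, 2) + 3)²) + X(-580)) = 1/(((0 + 3)² + 3632) + (-580)²) = 1/((3² + 3632) + 336400) = 1/((9 + 3632) + 336400) = 1/(3641 + 336400) = 1/340041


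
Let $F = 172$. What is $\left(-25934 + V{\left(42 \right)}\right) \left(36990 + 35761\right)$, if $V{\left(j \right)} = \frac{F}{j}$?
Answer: $- \frac{5659279504}{3} \approx -1.8864 \cdot 10^{9}$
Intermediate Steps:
$V{\left(j \right)} = \frac{172}{j}$
$\left(-25934 + V{\left(42 \right)}\right) \left(36990 + 35761\right) = \left(-25934 + \frac{172}{42}\right) \left(36990 + 35761\right) = \left(-25934 + 172 \cdot \frac{1}{42}\right) 72751 = \left(-25934 + \frac{86}{21}\right) 72751 = \left(- \frac{544528}{21}\right) 72751 = - \frac{5659279504}{3}$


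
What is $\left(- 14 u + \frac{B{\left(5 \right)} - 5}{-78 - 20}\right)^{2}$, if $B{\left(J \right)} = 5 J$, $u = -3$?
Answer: $\frac{4194304}{2401} \approx 1746.9$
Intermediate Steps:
$\left(- 14 u + \frac{B{\left(5 \right)} - 5}{-78 - 20}\right)^{2} = \left(\left(-14\right) \left(-3\right) + \frac{5 \cdot 5 - 5}{-78 - 20}\right)^{2} = \left(42 + \frac{25 - 5}{-98}\right)^{2} = \left(42 + 20 \left(- \frac{1}{98}\right)\right)^{2} = \left(42 - \frac{10}{49}\right)^{2} = \left(\frac{2048}{49}\right)^{2} = \frac{4194304}{2401}$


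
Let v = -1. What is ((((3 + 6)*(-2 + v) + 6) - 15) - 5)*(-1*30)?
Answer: 1230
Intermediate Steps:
((((3 + 6)*(-2 + v) + 6) - 15) - 5)*(-1*30) = ((((3 + 6)*(-2 - 1) + 6) - 15) - 5)*(-1*30) = (((9*(-3) + 6) - 15) - 5)*(-30) = (((-27 + 6) - 15) - 5)*(-30) = ((-21 - 15) - 5)*(-30) = (-36 - 5)*(-30) = -41*(-30) = 1230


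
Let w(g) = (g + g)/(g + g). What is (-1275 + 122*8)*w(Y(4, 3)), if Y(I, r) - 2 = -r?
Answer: -299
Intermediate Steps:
Y(I, r) = 2 - r
w(g) = 1 (w(g) = (2*g)/((2*g)) = (2*g)*(1/(2*g)) = 1)
(-1275 + 122*8)*w(Y(4, 3)) = (-1275 + 122*8)*1 = (-1275 + 976)*1 = -299*1 = -299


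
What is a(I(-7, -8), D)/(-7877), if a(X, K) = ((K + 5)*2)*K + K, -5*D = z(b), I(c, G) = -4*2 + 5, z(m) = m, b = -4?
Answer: -252/196925 ≈ -0.0012797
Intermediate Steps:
I(c, G) = -3 (I(c, G) = -8 + 5 = -3)
D = ⅘ (D = -⅕*(-4) = ⅘ ≈ 0.80000)
a(X, K) = K + K*(10 + 2*K) (a(X, K) = ((5 + K)*2)*K + K = (10 + 2*K)*K + K = K*(10 + 2*K) + K = K + K*(10 + 2*K))
a(I(-7, -8), D)/(-7877) = (4*(11 + 2*(⅘))/5)/(-7877) = (4*(11 + 8/5)/5)*(-1/7877) = ((⅘)*(63/5))*(-1/7877) = (252/25)*(-1/7877) = -252/196925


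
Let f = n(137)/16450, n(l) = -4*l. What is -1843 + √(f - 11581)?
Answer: -1843 + I*√31338565671/1645 ≈ -1843.0 + 107.62*I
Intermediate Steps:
f = -274/8225 (f = -4*137/16450 = -548*1/16450 = -274/8225 ≈ -0.033313)
-1843 + √(f - 11581) = -1843 + √(-274/8225 - 11581) = -1843 + √(-95253999/8225) = -1843 + I*√31338565671/1645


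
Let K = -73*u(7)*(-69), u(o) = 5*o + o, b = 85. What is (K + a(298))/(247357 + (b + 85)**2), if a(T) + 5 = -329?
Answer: 211220/276257 ≈ 0.76458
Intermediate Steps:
a(T) = -334 (a(T) = -5 - 329 = -334)
u(o) = 6*o
K = 211554 (K = -438*7*(-69) = -73*42*(-69) = -3066*(-69) = 211554)
(K + a(298))/(247357 + (b + 85)**2) = (211554 - 334)/(247357 + (85 + 85)**2) = 211220/(247357 + 170**2) = 211220/(247357 + 28900) = 211220/276257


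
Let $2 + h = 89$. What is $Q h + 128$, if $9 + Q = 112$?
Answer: $9089$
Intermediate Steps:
$h = 87$ ($h = -2 + 89 = 87$)
$Q = 103$ ($Q = -9 + 112 = 103$)
$Q h + 128 = 103 \cdot 87 + 128 = 8961 + 128 = 9089$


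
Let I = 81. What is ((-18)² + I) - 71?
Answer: 334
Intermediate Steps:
((-18)² + I) - 71 = ((-18)² + 81) - 71 = (324 + 81) - 71 = 405 - 71 = 334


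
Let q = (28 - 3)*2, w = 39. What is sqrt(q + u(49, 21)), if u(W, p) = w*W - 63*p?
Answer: sqrt(638) ≈ 25.259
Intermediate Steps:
u(W, p) = -63*p + 39*W (u(W, p) = 39*W - 63*p = -63*p + 39*W)
q = 50 (q = 25*2 = 50)
sqrt(q + u(49, 21)) = sqrt(50 + (-63*21 + 39*49)) = sqrt(50 + (-1323 + 1911)) = sqrt(50 + 588) = sqrt(638)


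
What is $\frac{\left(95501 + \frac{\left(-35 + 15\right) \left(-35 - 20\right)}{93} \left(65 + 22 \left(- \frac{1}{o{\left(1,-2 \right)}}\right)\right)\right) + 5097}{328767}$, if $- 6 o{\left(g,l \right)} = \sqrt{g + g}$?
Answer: $\frac{9427114}{30575331} + \frac{24200 \sqrt{2}}{10191777} \approx 0.31168$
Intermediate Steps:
$o{\left(g,l \right)} = - \frac{\sqrt{2} \sqrt{g}}{6}$ ($o{\left(g,l \right)} = - \frac{\sqrt{g + g}}{6} = - \frac{\sqrt{2 g}}{6} = - \frac{\sqrt{2} \sqrt{g}}{6}$)
$\frac{\left(95501 + \frac{\left(-35 + 15\right) \left(-35 - 20\right)}{93} \left(65 + 22 \left(- \frac{1}{o{\left(1,-2 \right)}}\right)\right)\right) + 5097}{328767} = \frac{\left(95501 + \frac{\left(-35 + 15\right) \left(-35 - 20\right)}{93} \left(65 + 22 \left(- \frac{1}{\left(- \frac{1}{6}\right) \sqrt{2} \sqrt{1}}\right)\right)\right) + 5097}{328767} = \left(\left(95501 + \left(-20\right) \left(-55\right) \frac{1}{93} \left(65 + 22 \left(- \frac{1}{\left(- \frac{1}{6}\right) \sqrt{2} \cdot 1}\right)\right)\right) + 5097\right) \frac{1}{328767} = \left(\left(95501 + 1100 \cdot \frac{1}{93} \left(65 + 22 \left(- \frac{1}{\left(- \frac{1}{6}\right) \sqrt{2}}\right)\right)\right) + 5097\right) \frac{1}{328767} = \left(\left(95501 + \frac{1100 \left(65 + 22 \left(- \left(-3\right) \sqrt{2}\right)\right)}{93}\right) + 5097\right) \frac{1}{328767} = \left(\left(95501 + \frac{1100 \left(65 + 22 \cdot 3 \sqrt{2}\right)}{93}\right) + 5097\right) \frac{1}{328767} = \left(\left(95501 + \frac{1100 \left(65 + 66 \sqrt{2}\right)}{93}\right) + 5097\right) \frac{1}{328767} = \left(\left(95501 + \left(\frac{71500}{93} + \frac{24200 \sqrt{2}}{31}\right)\right) + 5097\right) \frac{1}{328767} = \left(\left(\frac{8953093}{93} + \frac{24200 \sqrt{2}}{31}\right) + 5097\right) \frac{1}{328767} = \left(\frac{9427114}{93} + \frac{24200 \sqrt{2}}{31}\right) \frac{1}{328767} = \frac{9427114}{30575331} + \frac{24200 \sqrt{2}}{10191777}$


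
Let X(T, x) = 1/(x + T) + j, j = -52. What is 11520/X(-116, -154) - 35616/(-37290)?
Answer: -19247788624/87264815 ≈ -220.57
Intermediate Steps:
X(T, x) = -52 + 1/(T + x) (X(T, x) = 1/(x + T) - 52 = 1/(T + x) - 52 = -52 + 1/(T + x))
11520/X(-116, -154) - 35616/(-37290) = 11520/(((1 - 52*(-116) - 52*(-154))/(-116 - 154))) - 35616/(-37290) = 11520/(((1 + 6032 + 8008)/(-270))) - 35616*(-1/37290) = 11520/((-1/270*14041)) + 5936/6215 = 11520/(-14041/270) + 5936/6215 = 11520*(-270/14041) + 5936/6215 = -3110400/14041 + 5936/6215 = -19247788624/87264815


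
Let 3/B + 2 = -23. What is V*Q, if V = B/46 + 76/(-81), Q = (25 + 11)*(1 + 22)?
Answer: -175286/225 ≈ -779.05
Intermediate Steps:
B = -3/25 (B = 3/(-2 - 23) = 3/(-25) = 3*(-1/25) = -3/25 ≈ -0.12000)
Q = 828 (Q = 36*23 = 828)
V = -87643/93150 (V = -3/25/46 + 76/(-81) = -3/25*1/46 + 76*(-1/81) = -3/1150 - 76/81 = -87643/93150 ≈ -0.94088)
V*Q = -87643/93150*828 = -175286/225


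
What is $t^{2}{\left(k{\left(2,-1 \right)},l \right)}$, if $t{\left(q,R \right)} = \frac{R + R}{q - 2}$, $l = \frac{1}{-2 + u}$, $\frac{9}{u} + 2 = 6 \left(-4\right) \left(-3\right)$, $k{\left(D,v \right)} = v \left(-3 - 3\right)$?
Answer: $\frac{1225}{17161} \approx 0.071383$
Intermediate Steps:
$k{\left(D,v \right)} = - 6 v$ ($k{\left(D,v \right)} = v \left(-6\right) = - 6 v$)
$u = \frac{9}{70}$ ($u = \frac{9}{-2 + 6 \left(-4\right) \left(-3\right)} = \frac{9}{-2 - -72} = \frac{9}{-2 + 72} = \frac{9}{70} \approx 0.12857$)
$l = - \frac{70}{131}$ ($l = \frac{1}{-2 + \frac{9}{70}} = \frac{1}{- \frac{131}{70}} = - \frac{70}{131} \approx -0.53435$)
$t{\left(q,R \right)} = \frac{2 R}{-2 + q}$
$t^{2}{\left(k{\left(2,-1 \right)},l \right)} = \left(2 \left(- \frac{70}{131}\right) \frac{1}{-2 - -6}\right)^{2} = \left(2 \left(- \frac{70}{131}\right) \frac{1}{-2 + 6}\right)^{2} = \left(2 \left(- \frac{70}{131}\right) \frac{1}{4}\right)^{2} = \left(- \frac{35}{131}\right)^{2} = \frac{1225}{17161}$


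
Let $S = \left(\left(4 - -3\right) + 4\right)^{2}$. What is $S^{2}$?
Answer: $14641$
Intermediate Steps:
$S = 121$ ($S = \left(\left(4 + 3\right) + 4\right)^{2} = \left(7 + 4\right)^{2} = 11^{2} = 121$)
$S^{2} = 121^{2} = 14641$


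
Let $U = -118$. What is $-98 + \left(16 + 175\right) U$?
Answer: $-22636$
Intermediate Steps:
$-98 + \left(16 + 175\right) U = -98 + \left(16 + 175\right) \left(-118\right) = -98 + 191 \left(-118\right) = -98 - 22538 = -22636$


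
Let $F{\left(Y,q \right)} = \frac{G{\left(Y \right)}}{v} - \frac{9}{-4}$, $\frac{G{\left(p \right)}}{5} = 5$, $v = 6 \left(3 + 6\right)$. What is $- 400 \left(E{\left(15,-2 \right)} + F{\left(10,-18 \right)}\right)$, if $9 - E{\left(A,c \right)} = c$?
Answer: $- \frac{148100}{27} \approx -5485.2$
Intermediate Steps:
$v = 54$ ($v = 6 \cdot 9 = 54$)
$E{\left(A,c \right)} = 9 - c$
$G{\left(p \right)} = 25$ ($G{\left(p \right)} = 5 \cdot 5 = 25$)
$F{\left(Y,q \right)} = \frac{293}{108}$ ($F{\left(Y,q \right)} = \frac{25}{54} - \frac{9}{-4} = 25 \cdot \frac{1}{54} - - \frac{9}{4} = \frac{25}{54} + \frac{9}{4} = \frac{293}{108}$)
$- 400 \left(E{\left(15,-2 \right)} + F{\left(10,-18 \right)}\right) = - 400 \left(\left(9 - -2\right) + \frac{293}{108}\right) = - 400 \left(\left(9 + 2\right) + \frac{293}{108}\right) = - 400 \left(11 + \frac{293}{108}\right) = \left(-400\right) \frac{1481}{108} = - \frac{148100}{27}$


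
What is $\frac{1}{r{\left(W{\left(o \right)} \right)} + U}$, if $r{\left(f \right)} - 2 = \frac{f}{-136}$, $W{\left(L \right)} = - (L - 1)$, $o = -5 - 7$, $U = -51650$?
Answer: $- \frac{136}{7024141} \approx -1.9362 \cdot 10^{-5}$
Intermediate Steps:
$o = -12$ ($o = -5 - 7 = -12$)
$W{\left(L \right)} = 1 - L$ ($W{\left(L \right)} = - (-1 + L) = 1 - L$)
$r{\left(f \right)} = 2 - \frac{f}{136}$ ($r{\left(f \right)} = 2 + \frac{f}{-136} = 2 + f \left(- \frac{1}{136}\right) = 2 - \frac{f}{136}$)
$\frac{1}{r{\left(W{\left(o \right)} \right)} + U} = \frac{1}{\left(2 - \frac{1 - -12}{136}\right) - 51650} = \frac{1}{\left(2 - \frac{1 + 12}{136}\right) - 51650} = \frac{1}{\left(2 - \frac{13}{136}\right) - 51650} = \frac{1}{\frac{259}{136} - 51650} = \frac{1}{- \frac{7024141}{136}} = - \frac{136}{7024141}$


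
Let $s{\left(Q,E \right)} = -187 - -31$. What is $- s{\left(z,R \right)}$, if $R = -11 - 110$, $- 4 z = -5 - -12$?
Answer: $156$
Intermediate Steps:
$z = - \frac{7}{4}$ ($z = - \frac{-5 - -12}{4} = - \frac{-5 + 12}{4} = \left(- \frac{1}{4}\right) 7 = - \frac{7}{4} \approx -1.75$)
$R = -121$ ($R = -11 - 110 = -121$)
$s{\left(Q,E \right)} = -156$ ($s{\left(Q,E \right)} = -187 + 31 = -156$)
$- s{\left(z,R \right)} = \left(-1\right) \left(-156\right) = 156$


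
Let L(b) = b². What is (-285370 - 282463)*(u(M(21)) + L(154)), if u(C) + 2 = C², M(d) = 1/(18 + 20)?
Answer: -19444315072161/1444 ≈ -1.3466e+10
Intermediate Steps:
M(d) = 1/38
u(C) = -2 + C²
(-285370 - 282463)*(u(M(21)) + L(154)) = (-285370 - 282463)*((-2 + (1/38)²) + 154²) = -567833*((-2 + 1/1444) + 23716) = -567833*(-2887/1444 + 23716) = -567833*34243017/1444 = -19444315072161/1444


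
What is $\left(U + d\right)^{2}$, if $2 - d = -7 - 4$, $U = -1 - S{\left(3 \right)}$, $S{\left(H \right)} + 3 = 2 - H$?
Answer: $256$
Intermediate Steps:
$S{\left(H \right)} = -1 - H$ ($S{\left(H \right)} = -3 - \left(-2 + H\right) = -1 - H$)
$U = 3$ ($U = -1 - \left(-1 - 3\right) = -1 - -4 = -1 + 4 = 3$)
$d = 13$ ($d = 2 - \left(-7 - 4\right) = 2 - -11 = 2 + 11 = 13$)
$\left(U + d\right)^{2} = \left(3 + 13\right)^{2} = 16^{2} = 256$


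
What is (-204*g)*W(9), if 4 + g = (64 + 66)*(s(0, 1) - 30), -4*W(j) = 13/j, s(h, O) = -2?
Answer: -306748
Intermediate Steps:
W(j) = -13/(4*j)
g = -4164 (g = -4 + (64 + 66)*(-2 - 30) = -4 + 130*(-32) = -4 - 4160 = -4164)
(-204*g)*W(9) = (-204*(-4164))*(-13/4/9) = 849456*(-13/4*⅑) = 849456*(-13/36) = -306748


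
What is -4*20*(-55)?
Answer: 4400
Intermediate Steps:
-4*20*(-55) = -80*(-55) = 4400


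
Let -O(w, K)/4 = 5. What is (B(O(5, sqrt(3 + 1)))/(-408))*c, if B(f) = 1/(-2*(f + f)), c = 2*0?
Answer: 0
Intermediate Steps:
O(w, K) = -20 (O(w, K) = -4*5 = -20)
c = 0
B(f) = -1/(4*f) (B(f) = 1/(-4*f) = -1/(4*f))
(B(O(5, sqrt(3 + 1)))/(-408))*c = (-1/4/(-20)/(-408))*0 = (-1/4*(-1/20)*(-1/408))*0 = ((1/80)*(-1/408))*0 = -1/32640*0 = 0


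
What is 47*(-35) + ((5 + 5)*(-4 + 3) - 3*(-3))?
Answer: -1646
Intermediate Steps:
47*(-35) + ((5 + 5)*(-4 + 3) - 3*(-3)) = -1645 + (10*(-1) + 9) = -1645 + (-10 + 9) = -1645 - 1 = -1646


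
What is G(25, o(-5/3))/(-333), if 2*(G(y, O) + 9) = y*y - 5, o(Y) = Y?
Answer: -301/333 ≈ -0.90390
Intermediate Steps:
G(y, O) = -23/2 + y**2/2 (G(y, O) = -9 + (y*y - 5)/2 = -9 + (y**2 - 5)/2 = -9 + (-5 + y**2)/2 = -9 + (-5/2 + y**2/2) = -23/2 + y**2/2)
G(25, o(-5/3))/(-333) = (-23/2 + (1/2)*25**2)/(-333) = (-23/2 + (1/2)*625)*(-1/333) = (-23/2 + 625/2)*(-1/333) = 301*(-1/333) = -301/333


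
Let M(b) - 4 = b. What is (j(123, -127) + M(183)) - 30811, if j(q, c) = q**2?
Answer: -15495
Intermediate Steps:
M(b) = 4 + b
(j(123, -127) + M(183)) - 30811 = (123**2 + (4 + 183)) - 30811 = (15129 + 187) - 30811 = 15316 - 30811 = -15495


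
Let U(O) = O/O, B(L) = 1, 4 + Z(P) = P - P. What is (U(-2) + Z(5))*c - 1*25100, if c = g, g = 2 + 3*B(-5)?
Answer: -25115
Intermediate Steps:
Z(P) = -4 (Z(P) = -4 + (P - P) = -4 + 0 = -4)
g = 5 (g = 2 + 3*1 = 2 + 3 = 5)
U(O) = 1
c = 5
(U(-2) + Z(5))*c - 1*25100 = (1 - 4)*5 - 1*25100 = -3*5 - 25100 = -15 - 25100 = -25115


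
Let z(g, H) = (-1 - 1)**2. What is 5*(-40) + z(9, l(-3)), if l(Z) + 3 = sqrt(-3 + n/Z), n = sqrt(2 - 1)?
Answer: -196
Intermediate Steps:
n = 1 (n = sqrt(1) = 1)
l(Z) = -3 + sqrt(-3 + 1/Z)
z(g, H) = 4 (z(g, H) = (-2)**2 = 4)
5*(-40) + z(9, l(-3)) = 5*(-40) + 4 = -200 + 4 = -196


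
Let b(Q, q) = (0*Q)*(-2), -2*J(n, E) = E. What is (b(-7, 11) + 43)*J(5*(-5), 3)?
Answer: -129/2 ≈ -64.500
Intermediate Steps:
J(n, E) = -E/2
b(Q, q) = 0 (b(Q, q) = 0*(-2) = 0)
(b(-7, 11) + 43)*J(5*(-5), 3) = (0 + 43)*(-1/2*3) = 43*(-3/2) = -129/2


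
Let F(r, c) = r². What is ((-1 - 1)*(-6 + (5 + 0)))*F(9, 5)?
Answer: 162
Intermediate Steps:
((-1 - 1)*(-6 + (5 + 0)))*F(9, 5) = ((-1 - 1)*(-6 + (5 + 0)))*9² = -2*(-6 + 5)*81 = -2*(-1)*81 = 2*81 = 162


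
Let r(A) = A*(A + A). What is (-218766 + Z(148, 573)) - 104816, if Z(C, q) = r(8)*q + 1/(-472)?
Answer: -118112337/472 ≈ -2.5024e+5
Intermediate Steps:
r(A) = 2*A² (r(A) = A*(2*A) = 2*A²)
Z(C, q) = -1/472 + 128*q (Z(C, q) = (2*8²)*q + 1/(-472) = (2*64)*q - 1/472 = 128*q - 1/472 = -1/472 + 128*q)
(-218766 + Z(148, 573)) - 104816 = (-218766 + (-1/472 + 128*573)) - 104816 = (-218766 + (-1/472 + 73344)) - 104816 = (-218766 + 34618367/472) - 104816 = -68639185/472 - 104816 = -118112337/472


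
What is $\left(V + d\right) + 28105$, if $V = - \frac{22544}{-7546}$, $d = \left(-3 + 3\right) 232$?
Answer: $\frac{106051437}{3773} \approx 28108.0$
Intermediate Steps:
$d = 0$ ($d = 0 \cdot 232 = 0$)
$V = \frac{11272}{3773}$ ($V = \left(-22544\right) \left(- \frac{1}{7546}\right) = \frac{11272}{3773} \approx 2.9875$)
$\left(V + d\right) + 28105 = \left(\frac{11272}{3773} + 0\right) + 28105 = \frac{11272}{3773} + 28105 = \frac{106051437}{3773}$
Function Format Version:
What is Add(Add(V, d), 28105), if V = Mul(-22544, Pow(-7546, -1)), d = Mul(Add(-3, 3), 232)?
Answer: Rational(106051437, 3773) ≈ 28108.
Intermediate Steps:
d = 0 (d = Mul(0, 232) = 0)
V = Rational(11272, 3773) (V = Mul(-22544, Rational(-1, 7546)) = Rational(11272, 3773) ≈ 2.9875)
Add(Add(V, d), 28105) = Add(Add(Rational(11272, 3773), 0), 28105) = Add(Rational(11272, 3773), 28105) = Rational(106051437, 3773)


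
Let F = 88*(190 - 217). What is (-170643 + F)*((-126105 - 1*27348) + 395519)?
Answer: -41882017254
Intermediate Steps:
F = -2376 (F = 88*(-27) = -2376)
(-170643 + F)*((-126105 - 1*27348) + 395519) = (-170643 - 2376)*((-126105 - 1*27348) + 395519) = -173019*((-126105 - 27348) + 395519) = -173019*(-153453 + 395519) = -173019*242066 = -41882017254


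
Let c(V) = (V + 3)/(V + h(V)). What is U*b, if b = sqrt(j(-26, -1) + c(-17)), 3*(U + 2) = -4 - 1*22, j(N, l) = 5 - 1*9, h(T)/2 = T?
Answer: -32*I*sqrt(9690)/153 ≈ -20.588*I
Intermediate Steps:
h(T) = 2*T
j(N, l) = -4 (j(N, l) = 5 - 9 = -4)
c(V) = (3 + V)/(3*V) (c(V) = (V + 3)/(V + 2*V) = (3 + V)/((3*V)) = (3 + V)*(1/(3*V)) = (3 + V)/(3*V))
U = -32/3 (U = -2 + (-4 - 1*22)/3 = -2 + (-4 - 22)/3 = -2 + (1/3)*(-26) = -2 - 26/3 = -32/3 ≈ -10.667)
b = I*sqrt(9690)/51 (b = sqrt(-4 + (1/3)*(3 - 17)/(-17)) = sqrt(-4 + (1/3)*(-1/17)*(-14)) = sqrt(-4 + 14/51) = sqrt(-190/51) = I*sqrt(9690)/51 ≈ 1.9302*I)
U*b = -32*I*sqrt(9690)/153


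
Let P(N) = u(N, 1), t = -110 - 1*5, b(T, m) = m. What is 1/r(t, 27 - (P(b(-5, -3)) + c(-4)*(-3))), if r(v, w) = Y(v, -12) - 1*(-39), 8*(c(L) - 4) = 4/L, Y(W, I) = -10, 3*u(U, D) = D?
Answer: 1/29 ≈ 0.034483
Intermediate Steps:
u(U, D) = D/3
t = -115 (t = -110 - 5 = -115)
P(N) = ⅓ (P(N) = (⅓)*1 = ⅓)
c(L) = 4 + 1/(2*L) (c(L) = 4 + (4/L)/8 = 4 + 1/(2*L))
r(v, w) = 29 (r(v, w) = -10 - 1*(-39) = -10 + 39 = 29)
1/r(t, 27 - (P(b(-5, -3)) + c(-4)*(-3))) = 1/29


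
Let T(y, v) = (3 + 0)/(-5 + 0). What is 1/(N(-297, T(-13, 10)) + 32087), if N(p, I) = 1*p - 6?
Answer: 1/31784 ≈ 3.1462e-5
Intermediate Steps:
T(y, v) = -3/5 (T(y, v) = 3/(-5) = 3*(-1/5) = -3/5)
N(p, I) = -6 + p (N(p, I) = p - 6 = -6 + p)
1/(N(-297, T(-13, 10)) + 32087) = 1/((-6 - 297) + 32087) = 1/(-303 + 32087) = 1/31784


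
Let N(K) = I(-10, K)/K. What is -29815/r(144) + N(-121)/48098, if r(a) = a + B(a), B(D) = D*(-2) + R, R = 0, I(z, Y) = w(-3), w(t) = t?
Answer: 86759533351/419029776 ≈ 207.05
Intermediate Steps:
I(z, Y) = -3
B(D) = -2*D (B(D) = D*(-2) + 0 = -2*D + 0 = -2*D)
N(K) = -3/K
r(a) = -a (r(a) = a - 2*a = -a)
-29815/r(144) + N(-121)/48098 = -29815/((-1*144)) - 3/(-121)/48098 = -29815/(-144) - 3*(-1/121)*(1/48098) = -29815*(-1/144) + (3/121)*(1/48098) = 29815/144 + 3/5819858 = 86759533351/419029776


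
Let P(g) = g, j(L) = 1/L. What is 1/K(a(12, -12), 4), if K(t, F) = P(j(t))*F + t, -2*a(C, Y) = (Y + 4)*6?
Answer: 6/145 ≈ 0.041379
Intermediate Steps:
a(C, Y) = -12 - 3*Y (a(C, Y) = -(Y + 4)*6/2 = -(4 + Y)*6/2 = -(24 + 6*Y)/2 = -12 - 3*Y)
K(t, F) = t + F/t (K(t, F) = F/t + t = t + F/t)
1/K(a(12, -12), 4) = 1/((-12 - 3*(-12)) + 4/(-12 - 3*(-12))) = 1/((-12 + 36) + 4/(-12 + 36)) = 1/(24 + 4/24) = 1/(24 + 4*(1/24)) = 1/(24 + 1/6) = 1/(145/6) = 6/145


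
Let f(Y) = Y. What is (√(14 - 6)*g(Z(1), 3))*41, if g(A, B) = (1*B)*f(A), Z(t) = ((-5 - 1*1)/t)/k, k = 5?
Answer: -1476*√2/5 ≈ -417.48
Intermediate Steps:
Z(t) = -6/(5*t) (Z(t) = ((-5 - 1*1)/t)/5 = ((-5 - 1)/t)*(⅕) = -6/t*(⅕) = -6/(5*t))
g(A, B) = A*B (g(A, B) = (1*B)*A = B*A = A*B)
(√(14 - 6)*g(Z(1), 3))*41 = (√(14 - 6)*(-6/5/1*3))*41 = (√8*(-6/5*1*3))*41 = ((2*√2)*(-6/5*3))*41 = ((2*√2)*(-18/5))*41 = -36*√2/5*41 = -1476*√2/5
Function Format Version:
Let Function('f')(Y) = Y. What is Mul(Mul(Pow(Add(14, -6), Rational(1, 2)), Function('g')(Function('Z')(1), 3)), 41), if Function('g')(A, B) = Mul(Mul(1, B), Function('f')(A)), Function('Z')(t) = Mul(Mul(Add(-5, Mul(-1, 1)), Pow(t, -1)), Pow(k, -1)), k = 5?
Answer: Mul(Rational(-1476, 5), Pow(2, Rational(1, 2))) ≈ -417.48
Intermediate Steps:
Function('Z')(t) = Mul(Rational(-6, 5), Pow(t, -1)) (Function('Z')(t) = Mul(Mul(Add(-5, Mul(-1, 1)), Pow(t, -1)), Pow(5, -1)) = Mul(Mul(Add(-5, -1), Pow(t, -1)), Rational(1, 5)) = Mul(Mul(-6, Pow(t, -1)), Rational(1, 5)) = Mul(Rational(-6, 5), Pow(t, -1)))
Function('g')(A, B) = Mul(A, B) (Function('g')(A, B) = Mul(Mul(1, B), A) = Mul(B, A) = Mul(A, B))
Mul(Mul(Pow(Add(14, -6), Rational(1, 2)), Function('g')(Function('Z')(1), 3)), 41) = Mul(Mul(Pow(Add(14, -6), Rational(1, 2)), Mul(Mul(Rational(-6, 5), Pow(1, -1)), 3)), 41) = Mul(Mul(Pow(8, Rational(1, 2)), Mul(Mul(Rational(-6, 5), 1), 3)), 41) = Mul(Mul(Mul(2, Pow(2, Rational(1, 2))), Mul(Rational(-6, 5), 3)), 41) = Mul(Mul(Mul(2, Pow(2, Rational(1, 2))), Rational(-18, 5)), 41) = Mul(Mul(Rational(-36, 5), Pow(2, Rational(1, 2))), 41) = Mul(Rational(-1476, 5), Pow(2, Rational(1, 2)))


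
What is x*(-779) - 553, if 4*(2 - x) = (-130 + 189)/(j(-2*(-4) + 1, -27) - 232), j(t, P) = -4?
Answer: -34555/16 ≈ -2159.7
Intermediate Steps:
x = 33/16 (x = 2 - (-130 + 189)/(4*(-4 - 232)) = 2 - 59/(4*(-236)) = 2 - 59*(-1)/(4*236) = 2 - 1/4*(-1/4) = 2 + 1/16 = 33/16 ≈ 2.0625)
x*(-779) - 553 = (33/16)*(-779) - 553 = -25707/16 - 553 = -34555/16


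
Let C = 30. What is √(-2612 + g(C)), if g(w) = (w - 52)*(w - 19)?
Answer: I*√2854 ≈ 53.423*I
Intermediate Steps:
g(w) = (-52 + w)*(-19 + w)
√(-2612 + g(C)) = √(-2612 + (988 + 30² - 71*30)) = √(-2612 + (988 + 900 - 2130)) = √(-2612 - 242) = √(-2854) = I*√2854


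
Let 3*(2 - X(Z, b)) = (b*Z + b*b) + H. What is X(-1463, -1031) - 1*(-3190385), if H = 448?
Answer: 2333133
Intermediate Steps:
X(Z, b) = -442/3 - b²/3 - Z*b/3 (X(Z, b) = 2 - ((b*Z + b*b) + 448)/3 = 2 - ((Z*b + b²) + 448)/3 = 2 - ((b² + Z*b) + 448)/3 = 2 - (448 + b² + Z*b)/3 = 2 + (-448/3 - b²/3 - Z*b/3) = -442/3 - b²/3 - Z*b/3)
X(-1463, -1031) - 1*(-3190385) = (-442/3 - ⅓*(-1031)² - ⅓*(-1463)*(-1031)) - 1*(-3190385) = (-442/3 - ⅓*1062961 - 1508353/3) + 3190385 = (-442/3 - 1062961/3 - 1508353/3) + 3190385 = -857252 + 3190385 = 2333133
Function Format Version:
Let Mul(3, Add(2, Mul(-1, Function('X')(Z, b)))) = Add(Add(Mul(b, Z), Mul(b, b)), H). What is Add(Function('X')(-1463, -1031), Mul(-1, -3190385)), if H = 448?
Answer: 2333133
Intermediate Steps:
Function('X')(Z, b) = Add(Rational(-442, 3), Mul(Rational(-1, 3), Pow(b, 2)), Mul(Rational(-1, 3), Z, b)) (Function('X')(Z, b) = Add(2, Mul(Rational(-1, 3), Add(Add(Mul(b, Z), Mul(b, b)), 448))) = Add(2, Mul(Rational(-1, 3), Add(Add(Mul(Z, b), Pow(b, 2)), 448))) = Add(2, Mul(Rational(-1, 3), Add(Add(Pow(b, 2), Mul(Z, b)), 448))) = Add(2, Mul(Rational(-1, 3), Add(448, Pow(b, 2), Mul(Z, b)))) = Add(2, Add(Rational(-448, 3), Mul(Rational(-1, 3), Pow(b, 2)), Mul(Rational(-1, 3), Z, b))) = Add(Rational(-442, 3), Mul(Rational(-1, 3), Pow(b, 2)), Mul(Rational(-1, 3), Z, b)))
Add(Function('X')(-1463, -1031), Mul(-1, -3190385)) = Add(Add(Rational(-442, 3), Mul(Rational(-1, 3), Pow(-1031, 2)), Mul(Rational(-1, 3), -1463, -1031)), Mul(-1, -3190385)) = Add(Add(Rational(-442, 3), Mul(Rational(-1, 3), 1062961), Rational(-1508353, 3)), 3190385) = Add(Add(Rational(-442, 3), Rational(-1062961, 3), Rational(-1508353, 3)), 3190385) = Add(-857252, 3190385) = 2333133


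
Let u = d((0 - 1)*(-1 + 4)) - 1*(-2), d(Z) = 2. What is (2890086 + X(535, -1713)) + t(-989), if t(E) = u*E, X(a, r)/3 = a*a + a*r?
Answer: 995440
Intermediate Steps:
X(a, r) = 3*a² + 3*a*r (X(a, r) = 3*(a*a + a*r) = 3*(a² + a*r) = 3*a² + 3*a*r)
u = 4 (u = 2 - 1*(-2) = 2 + 2 = 4)
t(E) = 4*E
(2890086 + X(535, -1713)) + t(-989) = (2890086 + 3*535*(535 - 1713)) + 4*(-989) = (2890086 + 3*535*(-1178)) - 3956 = (2890086 - 1890690) - 3956 = 999396 - 3956 = 995440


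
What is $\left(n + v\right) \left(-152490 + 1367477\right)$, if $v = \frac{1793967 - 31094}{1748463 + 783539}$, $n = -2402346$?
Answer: $- \frac{7390453807629605353}{2532002} \approx -2.9188 \cdot 10^{12}$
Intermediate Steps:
$v = \frac{1762873}{2532002} \approx 0.69624$
$\left(n + v\right) \left(-152490 + 1367477\right) = \left(-2402346 + \frac{1762873}{2532002}\right) \left(-152490 + 1367477\right) = \left(- \frac{6082743113819}{2532002}\right) 1214987 = - \frac{7390453807629605353}{2532002}$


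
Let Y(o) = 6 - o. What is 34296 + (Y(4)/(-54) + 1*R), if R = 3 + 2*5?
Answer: 926342/27 ≈ 34309.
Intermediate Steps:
R = 13 (R = 3 + 10 = 13)
34296 + (Y(4)/(-54) + 1*R) = 34296 + ((6 - 1*4)/(-54) + 1*13) = 34296 + ((6 - 4)*(-1/54) + 13) = 34296 + (2*(-1/54) + 13) = 34296 + (-1/27 + 13) = 34296 + 350/27 = 926342/27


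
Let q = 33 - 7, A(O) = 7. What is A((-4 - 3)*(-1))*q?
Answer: 182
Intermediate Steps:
q = 26
A((-4 - 3)*(-1))*q = 7*26 = 182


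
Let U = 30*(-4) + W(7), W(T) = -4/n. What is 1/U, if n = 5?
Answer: -5/604 ≈ -0.0082781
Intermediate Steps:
W(T) = -⅘ (W(T) = -4/5 = -4*⅕ = -⅘)
U = -604/5 (U = 30*(-4) - ⅘ = -120 - ⅘ = -604/5 ≈ -120.80)
1/U = 1/(-604/5) = -5/604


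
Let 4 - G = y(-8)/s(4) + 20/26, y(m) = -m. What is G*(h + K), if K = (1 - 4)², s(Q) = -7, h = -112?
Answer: -40994/91 ≈ -450.48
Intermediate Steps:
G = 398/91 (G = 4 - (-1*(-8)/(-7) + 20/26) = 4 - (8*(-⅐) + 20*(1/26)) = 4 - (-8/7 + 10/13) = 4 - 1*(-34/91) = 4 + 34/91 = 398/91 ≈ 4.3736)
K = 9 (K = (-3)² = 9)
G*(h + K) = 398*(-112 + 9)/91 = (398/91)*(-103) = -40994/91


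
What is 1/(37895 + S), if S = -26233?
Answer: 1/11662 ≈ 8.5749e-5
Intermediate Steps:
1/(37895 + S) = 1/(37895 - 26233) = 1/11662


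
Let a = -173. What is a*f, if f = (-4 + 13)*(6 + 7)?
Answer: -20241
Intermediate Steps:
f = 117 (f = 9*13 = 117)
a*f = -173*117 = -20241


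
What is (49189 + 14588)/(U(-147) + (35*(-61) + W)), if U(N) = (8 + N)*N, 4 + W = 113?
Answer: 63777/18407 ≈ 3.4648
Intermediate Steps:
W = 109 (W = -4 + 113 = 109)
U(N) = N*(8 + N)
(49189 + 14588)/(U(-147) + (35*(-61) + W)) = (49189 + 14588)/(-147*(8 - 147) + (35*(-61) + 109)) = 63777/(-147*(-139) + (-2135 + 109)) = 63777/(20433 - 2026) = 63777/18407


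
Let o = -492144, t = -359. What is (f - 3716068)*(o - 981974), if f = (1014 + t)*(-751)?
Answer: 6203048742814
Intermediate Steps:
f = -491905 (f = (1014 - 359)*(-751) = 655*(-751) = -491905)
(f - 3716068)*(o - 981974) = (-491905 - 3716068)*(-492144 - 981974) = -4207973*(-1474118) = 6203048742814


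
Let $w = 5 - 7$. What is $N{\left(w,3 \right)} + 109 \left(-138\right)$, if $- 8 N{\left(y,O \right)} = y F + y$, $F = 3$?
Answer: $-15041$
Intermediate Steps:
$w = -2$ ($w = 5 - 7 = -2$)
$N{\left(y,O \right)} = - \frac{y}{2}$ ($N{\left(y,O \right)} = - \frac{y 3 + y}{8} = - \frac{3 y + y}{8} = - \frac{4 y}{8} = - \frac{y}{2}$)
$N{\left(w,3 \right)} + 109 \left(-138\right) = \left(- \frac{1}{2}\right) \left(-2\right) + 109 \left(-138\right) = 1 - 15042 = -15041$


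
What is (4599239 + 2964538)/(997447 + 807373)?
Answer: 7563777/1804820 ≈ 4.1909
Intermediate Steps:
(4599239 + 2964538)/(997447 + 807373) = 7563777/1804820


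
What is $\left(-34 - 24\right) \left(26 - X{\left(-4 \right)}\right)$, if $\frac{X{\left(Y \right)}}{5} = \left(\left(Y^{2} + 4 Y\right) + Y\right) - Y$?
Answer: $-1508$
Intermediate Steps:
$X{\left(Y \right)} = 5 Y^{2} + 20 Y$ ($X{\left(Y \right)} = 5 \left(\left(\left(Y^{2} + 4 Y\right) + Y\right) - Y\right) = 5 \left(\left(Y^{2} + 5 Y\right) - Y\right) = 5 \left(Y^{2} + 4 Y\right) = 5 Y^{2} + 20 Y$)
$\left(-34 - 24\right) \left(26 - X{\left(-4 \right)}\right) = \left(-34 - 24\right) \left(26 - 5 \left(-4\right) \left(4 - 4\right)\right) = - 58 \left(26 - 5 \left(-4\right) 0\right) = - 58 \left(26 - 0\right) = - 58 \left(26 + 0\right) = \left(-58\right) 26 = -1508$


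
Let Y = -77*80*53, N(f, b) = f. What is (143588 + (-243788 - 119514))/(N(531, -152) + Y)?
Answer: 219714/325949 ≈ 0.67408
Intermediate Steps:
Y = -326480 (Y = -6160*53 = -326480)
(143588 + (-243788 - 119514))/(N(531, -152) + Y) = (143588 + (-243788 - 119514))/(531 - 326480) = (143588 - 363302)/(-325949) = -219714*(-1/325949) = 219714/325949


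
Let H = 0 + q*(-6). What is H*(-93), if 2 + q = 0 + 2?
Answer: 0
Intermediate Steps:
q = 0 (q = -2 + (0 + 2) = -2 + 2 = 0)
H = 0 (H = 0 + 0*(-6) = 0 + 0 = 0)
H*(-93) = 0*(-93) = 0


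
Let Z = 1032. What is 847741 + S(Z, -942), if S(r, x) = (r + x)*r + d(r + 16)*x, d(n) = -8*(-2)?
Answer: 925549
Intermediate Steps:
d(n) = 16
S(r, x) = 16*x + r*(r + x) (S(r, x) = (r + x)*r + 16*x = r*(r + x) + 16*x = 16*x + r*(r + x))
847741 + S(Z, -942) = 847741 + (1032**2 + 16*(-942) + 1032*(-942)) = 847741 + (1065024 - 15072 - 972144) = 847741 + 77808 = 925549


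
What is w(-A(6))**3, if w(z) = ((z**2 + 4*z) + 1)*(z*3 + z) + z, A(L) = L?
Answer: -32157432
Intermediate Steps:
w(z) = z + 4*z*(1 + z**2 + 4*z) (w(z) = (1 + z**2 + 4*z)*(3*z + z) + z = (1 + z**2 + 4*z)*(4*z) + z = 4*z*(1 + z**2 + 4*z) + z = z + 4*z*(1 + z**2 + 4*z))
w(-A(6))**3 = ((-1*6)*(5 + 4*(-1*6)**2 + 16*(-1*6)))**3 = (-6*(5 + 4*(-6)**2 + 16*(-6)))**3 = (-6*(5 + 4*36 - 96))**3 = (-6*(5 + 144 - 96))**3 = (-6*53)**3 = (-318)**3 = -32157432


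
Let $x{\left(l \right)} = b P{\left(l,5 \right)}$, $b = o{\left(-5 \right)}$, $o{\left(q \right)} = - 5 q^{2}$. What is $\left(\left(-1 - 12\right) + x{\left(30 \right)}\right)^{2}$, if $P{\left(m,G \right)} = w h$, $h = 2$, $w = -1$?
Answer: $56169$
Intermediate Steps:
$P{\left(m,G \right)} = -2$ ($P{\left(m,G \right)} = \left(-1\right) 2 = -2$)
$b = -125$ ($b = - 5 \left(-5\right)^{2} = \left(-5\right) 25 = -125$)
$x{\left(l \right)} = 250$ ($x{\left(l \right)} = \left(-125\right) \left(-2\right) = 250$)
$\left(\left(-1 - 12\right) + x{\left(30 \right)}\right)^{2} = \left(\left(-1 - 12\right) + 250\right)^{2} = \left(-13 + 250\right)^{2} = 237^{2} = 56169$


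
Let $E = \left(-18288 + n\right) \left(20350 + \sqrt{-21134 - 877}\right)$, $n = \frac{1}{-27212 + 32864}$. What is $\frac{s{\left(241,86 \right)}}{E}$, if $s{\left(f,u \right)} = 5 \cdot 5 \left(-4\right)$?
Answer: $\frac{41824800}{155663782009051} - \frac{22608 i \sqrt{22011}}{1712301602099561} \approx 2.6869 \cdot 10^{-7} - 1.9589 \cdot 10^{-9} i$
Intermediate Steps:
$s{\left(f,u \right)} = -100$ ($s{\left(f,u \right)} = 25 \left(-4\right) = -100$)
$n = \frac{1}{5652} \approx 0.00017693$
$E = - \frac{1051726410625}{2826} - \frac{103363775 i \sqrt{22011}}{5652}$ ($E = \left(-18288 + \frac{1}{5652}\right) \left(20350 + \sqrt{-21134 - 877}\right) = - \frac{103363775 \left(20350 + \sqrt{-22011}\right)}{5652} = - \frac{103363775 \left(20350 + i \sqrt{22011}\right)}{5652} = - \frac{1051726410625}{2826} - \frac{103363775 i \sqrt{22011}}{5652} \approx -3.7216 \cdot 10^{8} - 2.7132 \cdot 10^{6} i$)
$\frac{s{\left(241,86 \right)}}{E} = - \frac{100}{- \frac{1051726410625}{2826} - \frac{103363775 i \sqrt{22011}}{5652}}$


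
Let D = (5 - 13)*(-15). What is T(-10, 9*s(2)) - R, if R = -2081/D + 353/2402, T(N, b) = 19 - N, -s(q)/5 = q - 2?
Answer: 6657581/144120 ≈ 46.195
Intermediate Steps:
s(q) = 10 - 5*q (s(q) = -5*(q - 2) = -5*(-2 + q) = 10 - 5*q)
D = 120 (D = -8*(-15) = 120)
R = -2478101/144120 (R = -2081/120 + 353/2402 = -2478101/144120 ≈ -17.195)
T(-10, 9*s(2)) - R = (19 - 1*(-10)) - 1*(-2478101/144120) = (19 + 10) + 2478101/144120 = 29 + 2478101/144120 = 6657581/144120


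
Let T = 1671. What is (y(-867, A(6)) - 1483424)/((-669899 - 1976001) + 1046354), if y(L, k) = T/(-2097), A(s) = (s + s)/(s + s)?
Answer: 1036913933/1118082654 ≈ 0.92740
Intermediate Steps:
A(s) = 1 (A(s) = (2*s)/((2*s)) = (2*s)*(1/(2*s)) = 1)
y(L, k) = -557/699 (y(L, k) = 1671/(-2097) = 1671*(-1/2097) = -557/699)
(y(-867, A(6)) - 1483424)/((-669899 - 1976001) + 1046354) = (-557/699 - 1483424)/((-669899 - 1976001) + 1046354) = -1036913933/(699*(-2645900 + 1046354)) = -1036913933/699/(-1599546) = -1036913933/699*(-1/1599546) = 1036913933/1118082654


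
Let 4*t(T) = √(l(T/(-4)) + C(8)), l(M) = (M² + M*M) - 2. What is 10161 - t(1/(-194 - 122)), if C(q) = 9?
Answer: 10161 - √11183874/5056 ≈ 10160.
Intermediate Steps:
l(M) = -2 + 2*M² (l(M) = (M² + M²) - 2 = 2*M² - 2 = -2 + 2*M²)
t(T) = √(7 + T²/8)/4 (t(T) = √((-2 + 2*(T/(-4))²) + 9)/4 = √((-2 + 2*(T*(-¼))²) + 9)/4 = √((-2 + 2*(-T/4)²) + 9)/4 = √((-2 + 2*(T²/16)) + 9)/4 = √((-2 + T²/8) + 9)/4 = √(7 + T²/8)/4)
10161 - t(1/(-194 - 122)) = 10161 - √(112 + 2*(1/(-194 - 122))²)/16 = 10161 - √(112 + 2*(1/(-316))²)/16 = 10161 - √(112 + 2*(-1/316)²)/16 = 10161 - √(112 + 2*(1/99856))/16 = 10161 - √(112 + 1/49928)/16 = 10161 - √(5591937/49928)/16 = 10161 - √11183874/316/16 = 10161 - √11183874/5056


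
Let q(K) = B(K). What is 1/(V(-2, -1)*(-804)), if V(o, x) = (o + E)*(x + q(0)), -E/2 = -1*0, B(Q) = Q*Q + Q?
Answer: -1/1608 ≈ -0.00062189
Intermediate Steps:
B(Q) = Q + Q² (B(Q) = Q² + Q = Q + Q²)
q(K) = K*(1 + K)
E = 0 (E = -(-2)*0 = -2*0 = 0)
V(o, x) = o*x (V(o, x) = (o + 0)*(x + 0*(1 + 0)) = o*(x + 0*1) = o*(x + 0) = o*x)
1/(V(-2, -1)*(-804)) = 1/(-2*(-1)*(-804)) = -1/804/2 = (½)*(-1/804) = -1/1608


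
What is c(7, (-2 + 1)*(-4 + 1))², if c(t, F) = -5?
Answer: 25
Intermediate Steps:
c(7, (-2 + 1)*(-4 + 1))² = (-5)² = 25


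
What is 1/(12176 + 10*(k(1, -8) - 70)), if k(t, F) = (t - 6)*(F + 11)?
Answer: 1/11326 ≈ 8.8292e-5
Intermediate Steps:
k(t, F) = (-6 + t)*(11 + F)
1/(12176 + 10*(k(1, -8) - 70)) = 1/(12176 + 10*((-66 - 6*(-8) + 11*1 - 8*1) - 70)) = 1/(12176 + 10*((-66 + 48 + 11 - 8) - 70)) = 1/(12176 + 10*(-15 - 70)) = 1/(12176 + 10*(-85)) = 1/(12176 - 850) = 1/11326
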